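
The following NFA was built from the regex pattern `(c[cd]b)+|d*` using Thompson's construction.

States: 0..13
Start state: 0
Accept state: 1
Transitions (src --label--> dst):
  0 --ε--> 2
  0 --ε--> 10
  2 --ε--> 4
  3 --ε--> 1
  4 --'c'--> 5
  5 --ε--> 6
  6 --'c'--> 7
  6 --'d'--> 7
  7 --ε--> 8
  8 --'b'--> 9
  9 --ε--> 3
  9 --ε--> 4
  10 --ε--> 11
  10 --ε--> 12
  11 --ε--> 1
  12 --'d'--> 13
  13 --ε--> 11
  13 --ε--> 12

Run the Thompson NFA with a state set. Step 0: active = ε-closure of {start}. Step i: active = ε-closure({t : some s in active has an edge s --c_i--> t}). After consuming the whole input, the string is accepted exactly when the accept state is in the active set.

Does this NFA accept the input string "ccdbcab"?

S₀ = ε-closure({0}) = {0,1,2,4,10,11,12}
'c' @ 1: {5,6}
'c' @ 2: {7,8}
'd' @ 3: {}  — state set empty
rest 'bcab' ignored (set empty)
end set {} — state 1 not in

Answer: REJECT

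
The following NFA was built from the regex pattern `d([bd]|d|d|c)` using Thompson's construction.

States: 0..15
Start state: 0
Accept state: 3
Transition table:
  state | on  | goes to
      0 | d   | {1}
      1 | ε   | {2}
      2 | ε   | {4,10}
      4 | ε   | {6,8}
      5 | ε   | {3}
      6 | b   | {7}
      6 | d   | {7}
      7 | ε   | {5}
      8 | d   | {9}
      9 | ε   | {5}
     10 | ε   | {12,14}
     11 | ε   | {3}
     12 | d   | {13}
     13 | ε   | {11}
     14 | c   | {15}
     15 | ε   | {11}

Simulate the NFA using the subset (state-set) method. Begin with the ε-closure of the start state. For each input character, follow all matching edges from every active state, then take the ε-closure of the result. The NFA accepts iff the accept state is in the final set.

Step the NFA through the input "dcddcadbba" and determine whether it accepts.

Answer: REJECT

Steps:
initial (ε-close {0}): {0}
'd' @ 1: {1,2,4,6,8,10,12,14}
'c' @ 2: {3,11,15}  ✓accept
'd' @ 3: {}  — no active states
rest 'dcadbba' ignored (set empty)
end set {} — state 3 not in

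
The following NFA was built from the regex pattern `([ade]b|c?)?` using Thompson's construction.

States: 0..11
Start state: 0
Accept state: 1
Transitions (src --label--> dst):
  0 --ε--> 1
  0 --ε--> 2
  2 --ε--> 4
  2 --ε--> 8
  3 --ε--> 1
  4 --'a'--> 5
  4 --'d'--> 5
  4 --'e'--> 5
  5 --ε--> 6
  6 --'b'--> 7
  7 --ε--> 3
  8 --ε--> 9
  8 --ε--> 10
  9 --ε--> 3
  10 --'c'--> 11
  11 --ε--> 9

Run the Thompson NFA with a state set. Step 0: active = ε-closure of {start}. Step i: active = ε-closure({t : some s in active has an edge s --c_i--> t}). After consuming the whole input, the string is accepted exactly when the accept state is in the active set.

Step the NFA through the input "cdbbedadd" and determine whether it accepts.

S₀ = ε-closure({0}) = {0,1,2,3,4,8,9,10}
'c' @ 1: {1,3,9,11}  (accept∈set)
'd' @ 2: {}  — dead — no transitions
rest 'bbedadd' ignored (set empty)
final: {}; accept 1 not in set

Answer: REJECT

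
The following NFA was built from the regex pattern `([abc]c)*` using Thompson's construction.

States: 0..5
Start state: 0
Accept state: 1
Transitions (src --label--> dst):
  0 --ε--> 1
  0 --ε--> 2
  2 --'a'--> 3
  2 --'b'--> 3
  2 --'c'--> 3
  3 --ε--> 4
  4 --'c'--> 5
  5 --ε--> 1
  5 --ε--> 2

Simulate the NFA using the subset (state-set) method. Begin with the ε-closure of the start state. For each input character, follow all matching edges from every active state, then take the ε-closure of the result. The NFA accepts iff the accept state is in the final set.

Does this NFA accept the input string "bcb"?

Answer: REJECT

Trace:
start: ε-closure({0}) = {0,1,2}
'b' @ 1: {3,4}
'c' @ 2: {1,2,5}  (accept∈set)
'b' @ 3: {3,4}
final: {3,4}; accept 1 not in set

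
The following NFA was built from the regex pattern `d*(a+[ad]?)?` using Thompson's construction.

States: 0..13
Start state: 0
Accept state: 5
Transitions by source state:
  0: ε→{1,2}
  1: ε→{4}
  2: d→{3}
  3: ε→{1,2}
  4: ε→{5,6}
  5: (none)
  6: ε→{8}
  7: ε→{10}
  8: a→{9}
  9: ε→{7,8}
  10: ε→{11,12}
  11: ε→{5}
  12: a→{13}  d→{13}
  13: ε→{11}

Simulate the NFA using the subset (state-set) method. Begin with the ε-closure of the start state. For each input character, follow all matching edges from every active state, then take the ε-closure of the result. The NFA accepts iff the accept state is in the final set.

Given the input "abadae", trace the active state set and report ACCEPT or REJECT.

start: ε-closure({0}) = {0,1,2,4,5,6,8}
'a' @ 1: {5,7,8,9,10,11,12}  ✓accept
'b' @ 2: {}  — dead — no transitions
rest 'adae' ignored (set empty)
end set {} — state 5 not in

Answer: REJECT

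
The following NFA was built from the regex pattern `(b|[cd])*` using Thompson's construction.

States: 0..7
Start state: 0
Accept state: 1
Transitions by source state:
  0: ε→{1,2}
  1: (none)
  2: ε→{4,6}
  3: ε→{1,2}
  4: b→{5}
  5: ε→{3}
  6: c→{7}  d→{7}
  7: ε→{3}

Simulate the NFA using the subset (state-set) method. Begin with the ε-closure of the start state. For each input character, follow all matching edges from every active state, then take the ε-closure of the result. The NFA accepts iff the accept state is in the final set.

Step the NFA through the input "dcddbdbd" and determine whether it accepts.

Answer: ACCEPT

Steps:
S₀ = ε-closure({0}) = {0,1,2,4,6}
'd' @ 1: {1,2,3,4,6,7}  (accept∈set)
'c' @ 2: {1,2,3,4,6,7}  (accept∈set)
'd' @ 3: {1,2,3,4,6,7}  (accept∈set)
'd' @ 4: {1,2,3,4,6,7}  (accept∈set)
'b' @ 5: {1,2,3,4,5,6}  (accept∈set)
'd' @ 6: {1,2,3,4,6,7}  (accept∈set)
'b' @ 7: {1,2,3,4,5,6}  (accept∈set)
'd' @ 8: {1,2,3,4,6,7}  (accept∈set)
after full input: {1,2,3,4,6,7}  (accept=1 in)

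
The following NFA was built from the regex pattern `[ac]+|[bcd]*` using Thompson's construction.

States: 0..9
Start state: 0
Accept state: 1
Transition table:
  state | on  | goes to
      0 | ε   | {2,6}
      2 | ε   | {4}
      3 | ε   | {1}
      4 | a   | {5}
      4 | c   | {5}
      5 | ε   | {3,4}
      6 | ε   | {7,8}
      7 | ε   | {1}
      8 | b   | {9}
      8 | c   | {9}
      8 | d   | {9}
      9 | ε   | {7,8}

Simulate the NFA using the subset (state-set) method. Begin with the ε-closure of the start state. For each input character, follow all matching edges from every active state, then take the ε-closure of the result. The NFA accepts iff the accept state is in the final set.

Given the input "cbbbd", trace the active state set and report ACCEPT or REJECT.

Answer: ACCEPT

Trace:
start: ε-closure({0}) = {0,1,2,4,6,7,8}
'c' @ 1: {1,3,4,5,7,8,9}  ✓accept
'b' @ 2: {1,7,8,9}  ✓accept
'b' @ 3: {1,7,8,9}  ✓accept
'b' @ 4: {1,7,8,9}  ✓accept
'd' @ 5: {1,7,8,9}  ✓accept
after full input: {1,7,8,9}  (accept=1 in)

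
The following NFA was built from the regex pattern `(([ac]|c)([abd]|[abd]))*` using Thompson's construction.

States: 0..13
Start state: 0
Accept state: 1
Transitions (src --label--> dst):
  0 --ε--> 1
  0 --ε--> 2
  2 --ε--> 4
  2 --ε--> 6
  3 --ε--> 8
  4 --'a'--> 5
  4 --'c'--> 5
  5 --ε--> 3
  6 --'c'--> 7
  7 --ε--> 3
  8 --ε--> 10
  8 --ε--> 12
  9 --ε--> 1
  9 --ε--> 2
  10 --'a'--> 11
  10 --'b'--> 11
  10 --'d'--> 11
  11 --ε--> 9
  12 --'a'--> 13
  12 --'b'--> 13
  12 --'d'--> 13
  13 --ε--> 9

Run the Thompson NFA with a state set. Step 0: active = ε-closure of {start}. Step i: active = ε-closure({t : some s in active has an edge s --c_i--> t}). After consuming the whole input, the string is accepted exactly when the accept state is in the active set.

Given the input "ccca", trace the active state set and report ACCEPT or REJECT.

Answer: REJECT

Trace:
S₀ = ε-closure({0}) = {0,1,2,4,6}
'c' @ 1: {3,5,7,8,10,12}
'c' @ 2: {}  — no active states
rest 'ca' ignored (set empty)
final: {}; accept 1 not in set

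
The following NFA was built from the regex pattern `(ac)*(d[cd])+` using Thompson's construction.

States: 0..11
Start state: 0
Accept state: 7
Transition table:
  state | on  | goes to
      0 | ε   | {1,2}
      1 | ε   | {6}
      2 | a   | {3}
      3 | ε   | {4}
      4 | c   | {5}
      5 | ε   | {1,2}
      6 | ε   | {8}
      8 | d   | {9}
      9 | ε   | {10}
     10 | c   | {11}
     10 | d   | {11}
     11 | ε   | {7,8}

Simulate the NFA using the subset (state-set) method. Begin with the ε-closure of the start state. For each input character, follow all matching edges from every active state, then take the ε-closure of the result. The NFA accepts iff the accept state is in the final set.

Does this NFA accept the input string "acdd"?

Answer: ACCEPT

Trace:
S₀ = ε-closure({0}) = {0,1,2,6,8}
'a' @ 1: {3,4}
'c' @ 2: {1,2,5,6,8}
'd' @ 3: {9,10}
'd' @ 4: {7,8,11}  (accept∈set)
after full input: {7,8,11}  (accept=7 in)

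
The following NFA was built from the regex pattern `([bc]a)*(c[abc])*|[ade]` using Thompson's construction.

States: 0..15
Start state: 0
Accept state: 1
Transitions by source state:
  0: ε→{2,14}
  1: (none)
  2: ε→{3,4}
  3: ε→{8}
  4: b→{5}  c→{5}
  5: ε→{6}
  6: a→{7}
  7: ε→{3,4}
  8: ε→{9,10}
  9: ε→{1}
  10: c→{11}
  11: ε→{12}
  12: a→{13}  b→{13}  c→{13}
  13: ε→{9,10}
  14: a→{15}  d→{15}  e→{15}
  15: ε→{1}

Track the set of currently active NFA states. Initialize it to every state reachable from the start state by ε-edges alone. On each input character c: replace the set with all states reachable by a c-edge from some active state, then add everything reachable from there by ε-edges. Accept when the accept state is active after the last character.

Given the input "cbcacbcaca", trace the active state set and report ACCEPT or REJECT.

start: ε-closure({0}) = {0,1,2,3,4,8,9,10,14}
'c' @ 1: {5,6,11,12}
'b' @ 2: {1,9,10,13}  [accepting]
'c' @ 3: {11,12}
'a' @ 4: {1,9,10,13}  [accepting]
'c' @ 5: {11,12}
'b' @ 6: {1,9,10,13}  [accepting]
'c' @ 7: {11,12}
'a' @ 8: {1,9,10,13}  [accepting]
'c' @ 9: {11,12}
'a' @ 10: {1,9,10,13}  [accepting]
after full input: {1,9,10,13}  (accept=1 in)

Answer: ACCEPT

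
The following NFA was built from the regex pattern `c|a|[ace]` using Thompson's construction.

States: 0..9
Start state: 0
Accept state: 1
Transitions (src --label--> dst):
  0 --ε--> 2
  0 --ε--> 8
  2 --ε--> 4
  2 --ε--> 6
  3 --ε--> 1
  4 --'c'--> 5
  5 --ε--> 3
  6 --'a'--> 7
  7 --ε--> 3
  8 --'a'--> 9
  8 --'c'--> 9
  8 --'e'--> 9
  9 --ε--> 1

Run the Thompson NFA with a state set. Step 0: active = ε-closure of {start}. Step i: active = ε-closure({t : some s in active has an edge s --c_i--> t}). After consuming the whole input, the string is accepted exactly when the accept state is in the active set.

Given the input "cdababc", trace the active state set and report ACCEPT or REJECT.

Answer: REJECT

Trace:
S₀ = ε-closure({0}) = {0,2,4,6,8}
'c' @ 1: {1,3,5,9}  ✓accept
'd' @ 2: {}  — no active states
rest 'ababc' ignored (set empty)
after full input: {}  (accept=1 not in)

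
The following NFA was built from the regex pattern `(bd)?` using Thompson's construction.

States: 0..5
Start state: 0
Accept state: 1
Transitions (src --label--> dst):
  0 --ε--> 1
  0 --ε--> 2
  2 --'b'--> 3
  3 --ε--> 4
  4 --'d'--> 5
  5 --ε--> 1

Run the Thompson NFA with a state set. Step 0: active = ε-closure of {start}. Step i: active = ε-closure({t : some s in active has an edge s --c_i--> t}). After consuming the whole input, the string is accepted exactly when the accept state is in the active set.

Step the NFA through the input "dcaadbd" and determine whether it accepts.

S₀ = ε-closure({0}) = {0,1,2}
'd' @ 1: {}  — dead — no transitions
rest 'caadbd' ignored (set empty)
end set {} — state 1 not in

Answer: REJECT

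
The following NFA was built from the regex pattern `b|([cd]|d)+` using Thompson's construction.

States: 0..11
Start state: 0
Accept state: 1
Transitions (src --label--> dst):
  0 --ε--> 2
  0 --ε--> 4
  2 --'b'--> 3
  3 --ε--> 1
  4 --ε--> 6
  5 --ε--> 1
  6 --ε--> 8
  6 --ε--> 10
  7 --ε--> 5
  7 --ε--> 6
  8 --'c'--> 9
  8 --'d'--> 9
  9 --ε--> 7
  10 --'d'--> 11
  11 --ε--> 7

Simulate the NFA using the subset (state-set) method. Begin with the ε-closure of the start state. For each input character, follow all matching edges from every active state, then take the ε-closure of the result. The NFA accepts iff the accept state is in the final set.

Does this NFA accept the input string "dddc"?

initial (ε-close {0}): {0,2,4,6,8,10}
'd' @ 1: {1,5,6,7,8,9,10,11}  [accepting]
'd' @ 2: {1,5,6,7,8,9,10,11}  [accepting]
'd' @ 3: {1,5,6,7,8,9,10,11}  [accepting]
'c' @ 4: {1,5,6,7,8,9,10}  [accepting]
after full input: {1,5,6,7,8,9,10}  (accept=1 in)

Answer: ACCEPT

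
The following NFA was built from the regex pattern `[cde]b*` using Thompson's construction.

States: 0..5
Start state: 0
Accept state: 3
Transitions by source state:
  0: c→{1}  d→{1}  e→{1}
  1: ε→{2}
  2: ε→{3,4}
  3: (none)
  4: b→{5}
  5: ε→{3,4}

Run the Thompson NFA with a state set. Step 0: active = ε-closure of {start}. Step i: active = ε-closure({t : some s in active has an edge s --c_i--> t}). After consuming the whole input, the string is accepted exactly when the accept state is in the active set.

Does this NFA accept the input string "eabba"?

start: ε-closure({0}) = {0}
'e' @ 1: {1,2,3,4}  [accepting]
'a' @ 2: {}  — dead — no transitions
rest 'bba' ignored (set empty)
final: {}; accept 3 not in set

Answer: REJECT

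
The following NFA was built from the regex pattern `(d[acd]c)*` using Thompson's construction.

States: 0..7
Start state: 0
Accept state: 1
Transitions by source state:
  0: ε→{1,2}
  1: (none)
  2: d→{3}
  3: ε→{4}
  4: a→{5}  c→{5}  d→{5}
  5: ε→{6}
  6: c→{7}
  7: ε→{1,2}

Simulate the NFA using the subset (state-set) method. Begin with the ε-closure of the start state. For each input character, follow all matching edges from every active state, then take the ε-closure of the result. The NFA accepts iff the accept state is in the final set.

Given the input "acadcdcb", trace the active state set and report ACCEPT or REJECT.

Answer: REJECT

Trace:
start: ε-closure({0}) = {0,1,2}
'a' @ 1: {}  — dead — no transitions
rest 'cadcdcb' ignored (set empty)
after full input: {}  (accept=1 not in)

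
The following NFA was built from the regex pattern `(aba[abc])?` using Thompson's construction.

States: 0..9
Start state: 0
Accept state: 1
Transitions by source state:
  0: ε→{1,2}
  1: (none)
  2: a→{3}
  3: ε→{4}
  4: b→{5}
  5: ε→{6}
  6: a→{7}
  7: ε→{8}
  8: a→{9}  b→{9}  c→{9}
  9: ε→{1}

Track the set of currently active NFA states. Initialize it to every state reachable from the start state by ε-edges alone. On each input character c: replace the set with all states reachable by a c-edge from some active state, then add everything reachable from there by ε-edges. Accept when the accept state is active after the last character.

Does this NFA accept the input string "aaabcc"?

Answer: REJECT

Steps:
S₀ = ε-closure({0}) = {0,1,2}
'a' @ 1: {3,4}
'a' @ 2: {}  — dead — no transitions
rest 'abcc' ignored (set empty)
end set {} — state 1 not in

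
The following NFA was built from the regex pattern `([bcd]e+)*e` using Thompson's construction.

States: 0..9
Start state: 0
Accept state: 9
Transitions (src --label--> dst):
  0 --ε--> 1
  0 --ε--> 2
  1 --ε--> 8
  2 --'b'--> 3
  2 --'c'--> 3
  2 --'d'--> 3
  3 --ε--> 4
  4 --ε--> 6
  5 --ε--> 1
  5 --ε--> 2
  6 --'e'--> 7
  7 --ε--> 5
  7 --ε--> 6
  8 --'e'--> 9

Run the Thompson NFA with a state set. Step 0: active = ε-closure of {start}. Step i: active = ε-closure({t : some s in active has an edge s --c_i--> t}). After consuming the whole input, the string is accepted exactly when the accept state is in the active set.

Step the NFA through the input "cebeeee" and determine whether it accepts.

S₀ = ε-closure({0}) = {0,1,2,8}
'c' @ 1: {3,4,6}
'e' @ 2: {1,2,5,6,7,8}
'b' @ 3: {3,4,6}
'e' @ 4: {1,2,5,6,7,8}
'e' @ 5: {1,2,5,6,7,8,9}  [accepting]
'e' @ 6: {1,2,5,6,7,8,9}  [accepting]
'e' @ 7: {1,2,5,6,7,8,9}  [accepting]
after full input: {1,2,5,6,7,8,9}  (accept=9 in)

Answer: ACCEPT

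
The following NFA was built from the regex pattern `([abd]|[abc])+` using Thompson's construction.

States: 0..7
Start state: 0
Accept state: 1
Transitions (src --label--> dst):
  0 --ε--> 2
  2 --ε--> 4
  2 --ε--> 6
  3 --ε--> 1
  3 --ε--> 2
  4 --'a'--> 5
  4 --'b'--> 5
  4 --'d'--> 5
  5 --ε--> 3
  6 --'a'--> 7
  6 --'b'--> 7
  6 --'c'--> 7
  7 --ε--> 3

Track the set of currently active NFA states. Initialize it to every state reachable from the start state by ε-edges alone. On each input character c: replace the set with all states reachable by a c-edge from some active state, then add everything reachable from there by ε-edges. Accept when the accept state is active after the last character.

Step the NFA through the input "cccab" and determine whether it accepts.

Answer: ACCEPT

Trace:
initial (ε-close {0}): {0,2,4,6}
'c' @ 1: {1,2,3,4,6,7}  (accept∈set)
'c' @ 2: {1,2,3,4,6,7}  (accept∈set)
'c' @ 3: {1,2,3,4,6,7}  (accept∈set)
'a' @ 4: {1,2,3,4,5,6,7}  (accept∈set)
'b' @ 5: {1,2,3,4,5,6,7}  (accept∈set)
final: {1,2,3,4,5,6,7}; accept 1 in set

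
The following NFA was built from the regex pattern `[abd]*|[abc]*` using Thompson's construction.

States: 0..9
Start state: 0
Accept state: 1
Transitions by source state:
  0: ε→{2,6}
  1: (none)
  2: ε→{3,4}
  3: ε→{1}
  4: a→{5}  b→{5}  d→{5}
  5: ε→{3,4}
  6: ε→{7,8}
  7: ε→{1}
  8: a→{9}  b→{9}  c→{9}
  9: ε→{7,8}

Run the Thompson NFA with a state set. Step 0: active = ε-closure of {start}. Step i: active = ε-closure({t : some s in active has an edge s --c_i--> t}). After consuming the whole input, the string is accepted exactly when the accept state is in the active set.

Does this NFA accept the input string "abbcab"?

Answer: ACCEPT

Derivation:
S₀ = ε-closure({0}) = {0,1,2,3,4,6,7,8}
'a' @ 1: {1,3,4,5,7,8,9}  ✓accept
'b' @ 2: {1,3,4,5,7,8,9}  ✓accept
'b' @ 3: {1,3,4,5,7,8,9}  ✓accept
'c' @ 4: {1,7,8,9}  ✓accept
'a' @ 5: {1,7,8,9}  ✓accept
'b' @ 6: {1,7,8,9}  ✓accept
final: {1,7,8,9}; accept 1 in set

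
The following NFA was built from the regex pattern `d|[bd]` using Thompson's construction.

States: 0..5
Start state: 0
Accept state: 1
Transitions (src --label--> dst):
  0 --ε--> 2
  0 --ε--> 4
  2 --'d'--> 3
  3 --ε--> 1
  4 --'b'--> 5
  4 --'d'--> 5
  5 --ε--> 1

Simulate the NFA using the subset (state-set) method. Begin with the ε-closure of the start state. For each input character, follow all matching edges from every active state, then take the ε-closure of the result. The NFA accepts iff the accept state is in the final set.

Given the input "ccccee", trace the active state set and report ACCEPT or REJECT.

initial (ε-close {0}): {0,2,4}
'c' @ 1: {}  — no active states
rest 'cccee' ignored (set empty)
after full input: {}  (accept=1 not in)

Answer: REJECT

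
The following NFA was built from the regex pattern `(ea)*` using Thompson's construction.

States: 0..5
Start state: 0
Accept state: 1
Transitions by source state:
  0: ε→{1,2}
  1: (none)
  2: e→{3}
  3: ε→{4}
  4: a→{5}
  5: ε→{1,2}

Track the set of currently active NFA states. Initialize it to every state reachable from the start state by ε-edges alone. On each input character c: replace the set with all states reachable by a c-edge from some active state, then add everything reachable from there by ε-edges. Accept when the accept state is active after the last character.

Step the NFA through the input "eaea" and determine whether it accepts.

Answer: ACCEPT

Derivation:
start: ε-closure({0}) = {0,1,2}
'e' @ 1: {3,4}
'a' @ 2: {1,2,5}  (accept∈set)
'e' @ 3: {3,4}
'a' @ 4: {1,2,5}  (accept∈set)
final: {1,2,5}; accept 1 in set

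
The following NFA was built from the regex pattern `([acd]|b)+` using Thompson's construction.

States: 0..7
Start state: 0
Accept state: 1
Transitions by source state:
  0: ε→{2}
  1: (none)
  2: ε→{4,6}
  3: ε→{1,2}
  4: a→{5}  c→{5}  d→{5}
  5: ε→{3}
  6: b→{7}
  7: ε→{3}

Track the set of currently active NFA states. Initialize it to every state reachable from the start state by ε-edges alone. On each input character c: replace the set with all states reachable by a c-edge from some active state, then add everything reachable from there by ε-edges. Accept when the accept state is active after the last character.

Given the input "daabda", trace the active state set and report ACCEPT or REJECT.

Answer: ACCEPT

Derivation:
S₀ = ε-closure({0}) = {0,2,4,6}
'd' @ 1: {1,2,3,4,5,6}  [accepting]
'a' @ 2: {1,2,3,4,5,6}  [accepting]
'a' @ 3: {1,2,3,4,5,6}  [accepting]
'b' @ 4: {1,2,3,4,6,7}  [accepting]
'd' @ 5: {1,2,3,4,5,6}  [accepting]
'a' @ 6: {1,2,3,4,5,6}  [accepting]
after full input: {1,2,3,4,5,6}  (accept=1 in)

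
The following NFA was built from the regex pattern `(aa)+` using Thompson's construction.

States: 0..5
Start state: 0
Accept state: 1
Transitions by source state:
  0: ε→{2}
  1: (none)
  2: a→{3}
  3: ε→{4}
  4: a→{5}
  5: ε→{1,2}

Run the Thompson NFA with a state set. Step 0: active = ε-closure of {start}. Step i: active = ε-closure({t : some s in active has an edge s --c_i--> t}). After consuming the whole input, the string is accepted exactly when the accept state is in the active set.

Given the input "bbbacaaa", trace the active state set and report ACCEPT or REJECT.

initial (ε-close {0}): {0,2}
'b' @ 1: {}  — dead — no transitions
rest 'bbacaaa' ignored (set empty)
after full input: {}  (accept=1 not in)

Answer: REJECT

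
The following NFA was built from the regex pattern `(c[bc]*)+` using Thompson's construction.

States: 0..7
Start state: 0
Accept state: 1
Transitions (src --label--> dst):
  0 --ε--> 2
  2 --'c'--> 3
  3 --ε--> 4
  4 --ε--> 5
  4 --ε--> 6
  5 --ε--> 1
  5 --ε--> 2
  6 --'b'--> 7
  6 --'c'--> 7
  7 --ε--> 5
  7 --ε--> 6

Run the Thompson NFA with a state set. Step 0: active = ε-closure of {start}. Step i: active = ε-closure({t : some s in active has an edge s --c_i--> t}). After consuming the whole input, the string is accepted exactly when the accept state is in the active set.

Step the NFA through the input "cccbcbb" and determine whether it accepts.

Answer: ACCEPT

Trace:
initial (ε-close {0}): {0,2}
'c' @ 1: {1,2,3,4,5,6}  [accepting]
'c' @ 2: {1,2,3,4,5,6,7}  [accepting]
'c' @ 3: {1,2,3,4,5,6,7}  [accepting]
'b' @ 4: {1,2,5,6,7}  [accepting]
'c' @ 5: {1,2,3,4,5,6,7}  [accepting]
'b' @ 6: {1,2,5,6,7}  [accepting]
'b' @ 7: {1,2,5,6,7}  [accepting]
end set {1,2,5,6,7} — state 1 in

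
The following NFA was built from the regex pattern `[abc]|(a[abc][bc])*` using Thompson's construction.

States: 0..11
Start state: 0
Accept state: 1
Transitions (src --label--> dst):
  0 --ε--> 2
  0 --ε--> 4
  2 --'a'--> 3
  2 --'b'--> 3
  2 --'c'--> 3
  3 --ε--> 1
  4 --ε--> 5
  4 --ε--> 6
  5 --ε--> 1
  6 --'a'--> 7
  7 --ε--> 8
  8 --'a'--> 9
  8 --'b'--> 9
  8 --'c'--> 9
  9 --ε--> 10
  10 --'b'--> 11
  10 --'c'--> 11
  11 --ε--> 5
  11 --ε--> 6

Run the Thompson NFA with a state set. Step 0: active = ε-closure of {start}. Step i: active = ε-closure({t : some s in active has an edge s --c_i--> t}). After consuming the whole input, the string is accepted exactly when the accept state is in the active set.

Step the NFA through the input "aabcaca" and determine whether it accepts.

Answer: REJECT

Derivation:
initial (ε-close {0}): {0,1,2,4,5,6}
'a' @ 1: {1,3,7,8}  [accepting]
'a' @ 2: {9,10}
'b' @ 3: {1,5,6,11}  [accepting]
'c' @ 4: {}  — dead — no transitions
rest 'aca' ignored (set empty)
end set {} — state 1 not in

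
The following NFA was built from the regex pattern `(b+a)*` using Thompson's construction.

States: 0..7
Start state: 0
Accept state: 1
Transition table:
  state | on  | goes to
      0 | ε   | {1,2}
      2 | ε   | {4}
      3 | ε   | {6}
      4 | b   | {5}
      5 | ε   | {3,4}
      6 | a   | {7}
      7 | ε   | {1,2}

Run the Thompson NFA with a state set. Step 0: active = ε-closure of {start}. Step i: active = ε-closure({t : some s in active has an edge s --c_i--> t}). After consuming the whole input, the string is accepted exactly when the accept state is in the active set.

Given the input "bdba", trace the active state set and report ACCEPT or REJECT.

initial (ε-close {0}): {0,1,2,4}
'b' @ 1: {3,4,5,6}
'd' @ 2: {}  — dead — no transitions
rest 'ba' ignored (set empty)
final: {}; accept 1 not in set

Answer: REJECT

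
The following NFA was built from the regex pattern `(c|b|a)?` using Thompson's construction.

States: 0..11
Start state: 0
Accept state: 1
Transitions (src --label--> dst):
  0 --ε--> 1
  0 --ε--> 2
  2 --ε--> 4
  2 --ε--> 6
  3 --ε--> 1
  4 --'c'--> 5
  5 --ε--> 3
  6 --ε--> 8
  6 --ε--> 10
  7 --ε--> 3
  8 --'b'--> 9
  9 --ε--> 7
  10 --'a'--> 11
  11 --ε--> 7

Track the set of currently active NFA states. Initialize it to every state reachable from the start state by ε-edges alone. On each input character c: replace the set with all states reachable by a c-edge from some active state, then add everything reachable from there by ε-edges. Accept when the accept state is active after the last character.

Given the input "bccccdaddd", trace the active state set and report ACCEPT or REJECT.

start: ε-closure({0}) = {0,1,2,4,6,8,10}
'b' @ 1: {1,3,7,9}  ✓accept
'c' @ 2: {}  — no active states
rest 'cccdaddd' ignored (set empty)
after full input: {}  (accept=1 not in)

Answer: REJECT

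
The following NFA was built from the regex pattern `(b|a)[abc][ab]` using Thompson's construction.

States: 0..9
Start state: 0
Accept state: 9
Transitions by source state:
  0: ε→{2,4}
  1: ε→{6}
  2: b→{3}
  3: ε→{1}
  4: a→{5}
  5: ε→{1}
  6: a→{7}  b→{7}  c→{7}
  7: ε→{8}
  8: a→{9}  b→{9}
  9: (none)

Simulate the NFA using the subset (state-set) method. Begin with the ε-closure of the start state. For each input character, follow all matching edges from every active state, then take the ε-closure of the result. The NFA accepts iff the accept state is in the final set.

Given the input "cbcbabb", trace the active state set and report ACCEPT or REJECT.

Answer: REJECT

Steps:
initial (ε-close {0}): {0,2,4}
'c' @ 1: {}  — dead — no transitions
rest 'bcbabb' ignored (set empty)
final: {}; accept 9 not in set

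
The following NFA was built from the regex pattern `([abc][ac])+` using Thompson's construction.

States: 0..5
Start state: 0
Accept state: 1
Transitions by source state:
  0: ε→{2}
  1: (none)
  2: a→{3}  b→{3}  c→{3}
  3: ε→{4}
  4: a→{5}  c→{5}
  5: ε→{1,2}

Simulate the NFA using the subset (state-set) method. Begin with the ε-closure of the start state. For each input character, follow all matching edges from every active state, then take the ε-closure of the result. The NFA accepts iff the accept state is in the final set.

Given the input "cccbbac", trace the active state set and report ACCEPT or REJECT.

initial (ε-close {0}): {0,2}
'c' @ 1: {3,4}
'c' @ 2: {1,2,5}  [accepting]
'c' @ 3: {3,4}
'b' @ 4: {}  — state set empty
rest 'bac' ignored (set empty)
after full input: {}  (accept=1 not in)

Answer: REJECT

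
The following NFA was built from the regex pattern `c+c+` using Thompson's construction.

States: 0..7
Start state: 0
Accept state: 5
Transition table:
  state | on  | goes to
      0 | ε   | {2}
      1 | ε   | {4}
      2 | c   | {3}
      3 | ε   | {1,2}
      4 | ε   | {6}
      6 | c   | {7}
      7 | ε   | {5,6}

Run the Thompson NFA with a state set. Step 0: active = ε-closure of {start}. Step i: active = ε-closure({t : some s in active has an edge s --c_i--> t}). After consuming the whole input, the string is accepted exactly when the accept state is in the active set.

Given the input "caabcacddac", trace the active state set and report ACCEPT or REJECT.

start: ε-closure({0}) = {0,2}
'c' @ 1: {1,2,3,4,6}
'a' @ 2: {}  — no active states
rest 'abcacddac' ignored (set empty)
final: {}; accept 5 not in set

Answer: REJECT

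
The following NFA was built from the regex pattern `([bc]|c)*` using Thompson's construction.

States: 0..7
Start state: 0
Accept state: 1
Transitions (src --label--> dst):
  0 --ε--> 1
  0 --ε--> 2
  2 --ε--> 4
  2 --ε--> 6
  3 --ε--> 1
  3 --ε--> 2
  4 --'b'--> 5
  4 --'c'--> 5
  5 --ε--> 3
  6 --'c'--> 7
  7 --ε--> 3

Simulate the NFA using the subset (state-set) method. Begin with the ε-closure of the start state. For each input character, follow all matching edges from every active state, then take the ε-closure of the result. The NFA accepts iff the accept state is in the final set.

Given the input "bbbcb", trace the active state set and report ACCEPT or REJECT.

initial (ε-close {0}): {0,1,2,4,6}
'b' @ 1: {1,2,3,4,5,6}  [accepting]
'b' @ 2: {1,2,3,4,5,6}  [accepting]
'b' @ 3: {1,2,3,4,5,6}  [accepting]
'c' @ 4: {1,2,3,4,5,6,7}  [accepting]
'b' @ 5: {1,2,3,4,5,6}  [accepting]
end set {1,2,3,4,5,6} — state 1 in

Answer: ACCEPT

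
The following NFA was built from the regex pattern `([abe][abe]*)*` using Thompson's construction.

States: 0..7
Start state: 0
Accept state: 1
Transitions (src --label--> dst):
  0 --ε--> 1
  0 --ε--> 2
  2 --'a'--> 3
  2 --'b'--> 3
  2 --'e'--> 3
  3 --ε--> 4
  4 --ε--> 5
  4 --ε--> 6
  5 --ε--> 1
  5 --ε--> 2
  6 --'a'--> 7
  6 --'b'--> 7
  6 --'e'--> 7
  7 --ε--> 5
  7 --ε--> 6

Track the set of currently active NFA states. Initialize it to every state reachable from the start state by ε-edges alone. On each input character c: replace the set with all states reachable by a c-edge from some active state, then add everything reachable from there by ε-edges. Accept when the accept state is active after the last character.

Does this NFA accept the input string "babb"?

Answer: ACCEPT

Derivation:
S₀ = ε-closure({0}) = {0,1,2}
'b' @ 1: {1,2,3,4,5,6}  (accept∈set)
'a' @ 2: {1,2,3,4,5,6,7}  (accept∈set)
'b' @ 3: {1,2,3,4,5,6,7}  (accept∈set)
'b' @ 4: {1,2,3,4,5,6,7}  (accept∈set)
end set {1,2,3,4,5,6,7} — state 1 in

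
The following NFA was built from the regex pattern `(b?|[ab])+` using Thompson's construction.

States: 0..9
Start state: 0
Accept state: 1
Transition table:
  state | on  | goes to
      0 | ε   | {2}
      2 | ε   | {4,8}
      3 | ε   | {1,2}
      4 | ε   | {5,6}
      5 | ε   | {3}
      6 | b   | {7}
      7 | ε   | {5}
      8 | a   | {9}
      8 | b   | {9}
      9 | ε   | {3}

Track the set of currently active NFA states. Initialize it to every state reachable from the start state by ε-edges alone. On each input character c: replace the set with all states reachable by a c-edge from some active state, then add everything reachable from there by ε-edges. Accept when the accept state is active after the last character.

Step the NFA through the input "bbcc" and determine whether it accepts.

start: ε-closure({0}) = {0,1,2,3,4,5,6,8}
'b' @ 1: {1,2,3,4,5,6,7,8,9}  (accept∈set)
'b' @ 2: {1,2,3,4,5,6,7,8,9}  (accept∈set)
'c' @ 3: {}  — state set empty
rest 'c' ignored (set empty)
after full input: {}  (accept=1 not in)

Answer: REJECT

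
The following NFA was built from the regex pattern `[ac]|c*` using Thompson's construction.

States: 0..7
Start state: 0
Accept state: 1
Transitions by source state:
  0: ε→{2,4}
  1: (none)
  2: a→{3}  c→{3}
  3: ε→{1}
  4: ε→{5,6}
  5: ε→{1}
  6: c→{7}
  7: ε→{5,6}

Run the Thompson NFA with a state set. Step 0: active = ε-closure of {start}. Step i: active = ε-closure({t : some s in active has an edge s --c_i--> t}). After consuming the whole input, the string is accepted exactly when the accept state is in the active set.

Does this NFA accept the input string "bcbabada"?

Answer: REJECT

Trace:
initial (ε-close {0}): {0,1,2,4,5,6}
'b' @ 1: {}  — no active states
rest 'cbabada' ignored (set empty)
after full input: {}  (accept=1 not in)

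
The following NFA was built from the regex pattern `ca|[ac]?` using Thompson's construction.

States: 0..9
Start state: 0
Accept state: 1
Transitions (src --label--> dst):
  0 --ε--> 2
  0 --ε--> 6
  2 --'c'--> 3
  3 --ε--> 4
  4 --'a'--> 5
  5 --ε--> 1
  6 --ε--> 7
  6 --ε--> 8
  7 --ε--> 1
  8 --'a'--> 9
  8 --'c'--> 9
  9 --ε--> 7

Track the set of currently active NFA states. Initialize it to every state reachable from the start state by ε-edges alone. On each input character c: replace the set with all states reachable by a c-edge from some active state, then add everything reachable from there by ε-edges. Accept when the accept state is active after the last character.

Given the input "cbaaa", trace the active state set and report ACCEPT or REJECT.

Answer: REJECT

Trace:
S₀ = ε-closure({0}) = {0,1,2,6,7,8}
'c' @ 1: {1,3,4,7,9}  ✓accept
'b' @ 2: {}  — no active states
rest 'aaa' ignored (set empty)
final: {}; accept 1 not in set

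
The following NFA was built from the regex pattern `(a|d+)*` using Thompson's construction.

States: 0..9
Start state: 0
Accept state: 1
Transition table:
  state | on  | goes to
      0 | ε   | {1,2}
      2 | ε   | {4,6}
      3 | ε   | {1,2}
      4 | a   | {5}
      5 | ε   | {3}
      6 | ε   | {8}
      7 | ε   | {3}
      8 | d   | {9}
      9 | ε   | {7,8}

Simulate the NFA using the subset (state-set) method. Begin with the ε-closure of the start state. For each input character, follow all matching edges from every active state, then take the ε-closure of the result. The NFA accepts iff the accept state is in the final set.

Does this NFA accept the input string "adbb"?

initial (ε-close {0}): {0,1,2,4,6,8}
'a' @ 1: {1,2,3,4,5,6,8}  [accepting]
'd' @ 2: {1,2,3,4,6,7,8,9}  [accepting]
'b' @ 3: {}  — no active states
rest 'b' ignored (set empty)
after full input: {}  (accept=1 not in)

Answer: REJECT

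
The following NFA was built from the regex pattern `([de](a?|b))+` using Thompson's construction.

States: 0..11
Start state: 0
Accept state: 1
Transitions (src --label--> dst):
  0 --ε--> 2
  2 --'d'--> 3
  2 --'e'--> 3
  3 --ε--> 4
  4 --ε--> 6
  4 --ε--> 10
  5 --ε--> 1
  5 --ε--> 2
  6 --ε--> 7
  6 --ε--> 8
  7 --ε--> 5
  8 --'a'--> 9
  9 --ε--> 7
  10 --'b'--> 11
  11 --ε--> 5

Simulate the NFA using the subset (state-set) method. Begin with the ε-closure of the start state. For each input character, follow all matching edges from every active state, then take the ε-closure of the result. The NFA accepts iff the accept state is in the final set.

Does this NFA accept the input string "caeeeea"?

Answer: REJECT

Trace:
S₀ = ε-closure({0}) = {0,2}
'c' @ 1: {}  — no active states
rest 'aeeeea' ignored (set empty)
after full input: {}  (accept=1 not in)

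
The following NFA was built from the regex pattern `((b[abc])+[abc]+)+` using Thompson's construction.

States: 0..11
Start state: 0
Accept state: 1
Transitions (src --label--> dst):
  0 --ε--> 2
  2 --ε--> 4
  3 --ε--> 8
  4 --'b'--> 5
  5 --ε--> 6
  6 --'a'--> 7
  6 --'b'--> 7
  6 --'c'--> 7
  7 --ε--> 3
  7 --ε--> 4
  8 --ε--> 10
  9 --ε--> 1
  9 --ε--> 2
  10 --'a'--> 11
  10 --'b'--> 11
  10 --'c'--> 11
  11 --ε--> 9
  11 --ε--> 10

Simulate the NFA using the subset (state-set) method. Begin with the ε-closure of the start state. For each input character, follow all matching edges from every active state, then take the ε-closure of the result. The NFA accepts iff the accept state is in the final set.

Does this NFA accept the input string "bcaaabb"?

Answer: ACCEPT

Steps:
S₀ = ε-closure({0}) = {0,2,4}
'b' @ 1: {5,6}
'c' @ 2: {3,4,7,8,10}
'a' @ 3: {1,2,4,9,10,11}  [accepting]
'a' @ 4: {1,2,4,9,10,11}  [accepting]
'a' @ 5: {1,2,4,9,10,11}  [accepting]
'b' @ 6: {1,2,4,5,6,9,10,11}  [accepting]
'b' @ 7: {1,2,3,4,5,6,7,8,9,10,11}  [accepting]
after full input: {1,2,3,4,5,6,7,8,9,10,11}  (accept=1 in)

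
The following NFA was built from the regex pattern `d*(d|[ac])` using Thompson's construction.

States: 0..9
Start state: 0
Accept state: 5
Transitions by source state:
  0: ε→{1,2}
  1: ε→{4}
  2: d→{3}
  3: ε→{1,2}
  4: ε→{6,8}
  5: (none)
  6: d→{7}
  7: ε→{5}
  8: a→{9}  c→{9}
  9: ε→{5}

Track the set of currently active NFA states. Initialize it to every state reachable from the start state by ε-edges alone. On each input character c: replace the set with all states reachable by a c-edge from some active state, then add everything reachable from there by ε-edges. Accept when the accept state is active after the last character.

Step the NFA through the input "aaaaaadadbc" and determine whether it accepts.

Answer: REJECT

Trace:
start: ε-closure({0}) = {0,1,2,4,6,8}
'a' @ 1: {5,9}  (accept∈set)
'a' @ 2: {}  — state set empty
rest 'aaaadadbc' ignored (set empty)
after full input: {}  (accept=5 not in)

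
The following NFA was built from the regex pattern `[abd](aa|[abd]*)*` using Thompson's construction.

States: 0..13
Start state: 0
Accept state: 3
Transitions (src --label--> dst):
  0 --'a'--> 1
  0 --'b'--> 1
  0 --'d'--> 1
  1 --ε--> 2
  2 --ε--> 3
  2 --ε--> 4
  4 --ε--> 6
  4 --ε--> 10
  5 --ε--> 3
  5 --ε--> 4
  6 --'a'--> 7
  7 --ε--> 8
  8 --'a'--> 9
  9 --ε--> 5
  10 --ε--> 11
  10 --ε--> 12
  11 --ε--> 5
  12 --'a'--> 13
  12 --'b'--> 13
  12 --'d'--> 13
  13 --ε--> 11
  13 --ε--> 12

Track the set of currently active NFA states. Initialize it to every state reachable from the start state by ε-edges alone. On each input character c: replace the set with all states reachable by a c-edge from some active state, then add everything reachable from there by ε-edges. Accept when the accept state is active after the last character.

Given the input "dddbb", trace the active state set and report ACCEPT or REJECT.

Answer: ACCEPT

Derivation:
initial (ε-close {0}): {0}
'd' @ 1: {1,2,3,4,5,6,10,11,12}  ✓accept
'd' @ 2: {3,4,5,6,10,11,12,13}  ✓accept
'd' @ 3: {3,4,5,6,10,11,12,13}  ✓accept
'b' @ 4: {3,4,5,6,10,11,12,13}  ✓accept
'b' @ 5: {3,4,5,6,10,11,12,13}  ✓accept
final: {3,4,5,6,10,11,12,13}; accept 3 in set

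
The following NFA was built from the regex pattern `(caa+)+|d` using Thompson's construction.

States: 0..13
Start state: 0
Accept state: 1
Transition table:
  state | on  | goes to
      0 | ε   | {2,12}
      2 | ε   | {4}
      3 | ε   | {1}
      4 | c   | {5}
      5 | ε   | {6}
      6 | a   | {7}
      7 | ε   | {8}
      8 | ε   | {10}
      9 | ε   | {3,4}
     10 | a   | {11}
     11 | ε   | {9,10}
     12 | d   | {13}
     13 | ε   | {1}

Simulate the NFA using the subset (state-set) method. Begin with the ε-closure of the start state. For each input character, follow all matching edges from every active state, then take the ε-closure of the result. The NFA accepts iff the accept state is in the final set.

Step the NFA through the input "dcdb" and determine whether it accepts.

S₀ = ε-closure({0}) = {0,2,4,12}
'd' @ 1: {1,13}  ✓accept
'c' @ 2: {}  — no active states
rest 'db' ignored (set empty)
after full input: {}  (accept=1 not in)

Answer: REJECT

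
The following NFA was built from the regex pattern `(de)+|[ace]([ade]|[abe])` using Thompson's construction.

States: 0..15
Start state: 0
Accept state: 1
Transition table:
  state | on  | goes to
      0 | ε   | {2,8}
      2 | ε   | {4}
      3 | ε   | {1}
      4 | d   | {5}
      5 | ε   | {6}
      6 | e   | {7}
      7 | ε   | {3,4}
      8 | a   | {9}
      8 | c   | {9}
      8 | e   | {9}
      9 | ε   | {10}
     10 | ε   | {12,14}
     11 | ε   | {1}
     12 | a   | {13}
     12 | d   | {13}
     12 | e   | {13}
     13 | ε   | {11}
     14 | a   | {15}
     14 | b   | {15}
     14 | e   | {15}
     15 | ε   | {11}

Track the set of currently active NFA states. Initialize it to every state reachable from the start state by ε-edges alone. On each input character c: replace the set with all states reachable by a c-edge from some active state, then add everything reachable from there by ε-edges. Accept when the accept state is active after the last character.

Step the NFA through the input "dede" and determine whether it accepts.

initial (ε-close {0}): {0,2,4,8}
'd' @ 1: {5,6}
'e' @ 2: {1,3,4,7}  ✓accept
'd' @ 3: {5,6}
'e' @ 4: {1,3,4,7}  ✓accept
end set {1,3,4,7} — state 1 in

Answer: ACCEPT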